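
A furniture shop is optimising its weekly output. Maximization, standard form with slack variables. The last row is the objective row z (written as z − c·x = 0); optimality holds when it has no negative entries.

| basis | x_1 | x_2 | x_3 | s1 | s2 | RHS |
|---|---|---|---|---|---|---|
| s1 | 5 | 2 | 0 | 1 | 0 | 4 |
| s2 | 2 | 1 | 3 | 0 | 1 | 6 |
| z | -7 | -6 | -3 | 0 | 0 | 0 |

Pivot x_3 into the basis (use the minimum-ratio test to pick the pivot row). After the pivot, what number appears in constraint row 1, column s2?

Ratio test on column x_3 — row 1: entry 0 ≤ 0; row 2: 6/3 = 2. Minimum is 2 at row 2 (s2 leaves); pivot element 3.
Divide row 2 by 3; eliminate column x_3 from the other rows.
Row 1 update in column s2: 0 − 0·(1/3) = 0.

0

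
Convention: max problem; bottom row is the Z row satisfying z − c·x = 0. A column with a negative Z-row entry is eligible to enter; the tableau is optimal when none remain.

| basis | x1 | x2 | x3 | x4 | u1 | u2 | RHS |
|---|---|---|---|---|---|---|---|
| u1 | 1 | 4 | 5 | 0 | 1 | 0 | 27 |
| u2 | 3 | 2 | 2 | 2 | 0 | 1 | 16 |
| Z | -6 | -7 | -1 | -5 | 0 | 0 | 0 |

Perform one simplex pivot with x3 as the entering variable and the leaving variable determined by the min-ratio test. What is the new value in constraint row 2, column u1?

-2/5

Ratio test on column x3 — row 1: 27/5 = 27/5; row 2: 16/2 = 8. Minimum is 27/5 at row 1 (u1 leaves); pivot element 5.
Divide row 1 by 5; eliminate column x3 from the other rows.
Row 2 update in column u1: 0 − 2·(1/5) = -2/5.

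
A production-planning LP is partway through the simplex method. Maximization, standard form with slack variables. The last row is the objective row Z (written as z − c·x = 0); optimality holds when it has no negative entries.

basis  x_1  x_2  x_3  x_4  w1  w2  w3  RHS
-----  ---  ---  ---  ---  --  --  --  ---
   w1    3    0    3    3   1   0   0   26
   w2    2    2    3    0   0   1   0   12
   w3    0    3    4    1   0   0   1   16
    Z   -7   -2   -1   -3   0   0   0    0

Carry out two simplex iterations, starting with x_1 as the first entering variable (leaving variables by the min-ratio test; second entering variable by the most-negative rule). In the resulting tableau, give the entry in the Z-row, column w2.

2

Ratio test on column x_1 — row 1: 26/3 = 26/3; row 2: 12/2 = 6; row 3: entry 0 ≤ 0. Minimum is 6 at row 2 (w2 leaves); pivot element 2.
Divide row 2 by 2; eliminate column x_1 from the other rows.
Second iteration: most negative Z-row entry is -3 in column x_4, so x_4 enters.
Ratio test on column x_4 — row 1: 8/3 = 8/3; row 2: entry 0 ≤ 0; row 3: 16/1 = 16. Minimum is 8/3 at row 1 (w1 leaves); pivot element 3.
Divide row 1 by 3; eliminate column x_4 from the other rows.
After both pivots, the entry at the Z-row, column w2 is 2.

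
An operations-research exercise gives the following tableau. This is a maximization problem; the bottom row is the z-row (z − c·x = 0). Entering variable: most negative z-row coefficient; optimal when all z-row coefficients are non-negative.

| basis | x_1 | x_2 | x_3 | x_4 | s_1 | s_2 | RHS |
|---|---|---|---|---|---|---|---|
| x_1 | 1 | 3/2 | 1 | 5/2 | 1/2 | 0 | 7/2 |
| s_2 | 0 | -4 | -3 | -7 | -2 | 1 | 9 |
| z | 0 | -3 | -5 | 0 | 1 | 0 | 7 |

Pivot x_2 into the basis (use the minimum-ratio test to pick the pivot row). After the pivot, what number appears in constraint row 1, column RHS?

7/3

Ratio test on column x_2 — row 1: (7/2)/(3/2) = 7/3; row 2: entry -4 ≤ 0. Minimum is 7/3 at row 1 (x_1 leaves); pivot element 3/2.
Divide row 1 by 3/2; eliminate column x_2 from the other rows.
In the new row 1, the RHS entry is the old entry divided by the pivot: (7/2)/(3/2) = 7/3.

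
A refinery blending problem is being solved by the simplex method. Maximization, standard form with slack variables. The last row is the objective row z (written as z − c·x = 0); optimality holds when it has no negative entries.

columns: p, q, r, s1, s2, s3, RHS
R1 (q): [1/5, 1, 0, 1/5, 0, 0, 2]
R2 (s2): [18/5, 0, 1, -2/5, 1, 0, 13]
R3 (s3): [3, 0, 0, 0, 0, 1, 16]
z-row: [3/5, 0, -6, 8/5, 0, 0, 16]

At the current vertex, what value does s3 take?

16

s3 is basic (row 3); its value is the RHS of that row, 16.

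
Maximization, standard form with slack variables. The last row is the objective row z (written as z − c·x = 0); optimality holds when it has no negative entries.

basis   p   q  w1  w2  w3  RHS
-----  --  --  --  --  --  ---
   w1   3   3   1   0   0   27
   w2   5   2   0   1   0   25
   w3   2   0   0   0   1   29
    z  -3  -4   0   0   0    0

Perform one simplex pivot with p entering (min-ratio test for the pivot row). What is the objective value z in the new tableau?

15

Ratio test on column p — row 1: 27/3 = 9; row 2: 25/5 = 5; row 3: 29/2 = 29/2. Minimum is 5 at row 2 (w2 leaves); pivot element 5.
Pivot on row 2; the z-row RHS becomes 0 − (-3)·5 = 15.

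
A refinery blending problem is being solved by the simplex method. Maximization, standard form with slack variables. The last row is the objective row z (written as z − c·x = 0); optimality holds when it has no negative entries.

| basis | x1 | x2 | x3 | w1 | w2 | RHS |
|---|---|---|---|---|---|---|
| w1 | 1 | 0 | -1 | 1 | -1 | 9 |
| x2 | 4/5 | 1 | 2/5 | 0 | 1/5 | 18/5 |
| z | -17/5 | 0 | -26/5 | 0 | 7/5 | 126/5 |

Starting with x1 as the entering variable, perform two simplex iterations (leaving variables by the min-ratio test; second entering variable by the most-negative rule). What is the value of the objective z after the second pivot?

72

Ratio test on column x1 — row 1: 9/1 = 9; row 2: (18/5)/(4/5) = 9/2. Minimum is 9/2 at row 2 (x2 leaves); pivot element 4/5.
Pivot on row 2; the z-row RHS becomes 126/5 − (-17/5)·(9/2) = 81/2.
Next entering variable (most negative z-row entry -7/2): x3.
Ratio test on column x3 — row 1: entry -3/2 ≤ 0; row 2: (9/2)/(1/2) = 9. Minimum is 9 at row 2 (x1 leaves); pivot element 1/2.
After the second pivot the z-row RHS is 81/2 − (-7/2)·9 = 72.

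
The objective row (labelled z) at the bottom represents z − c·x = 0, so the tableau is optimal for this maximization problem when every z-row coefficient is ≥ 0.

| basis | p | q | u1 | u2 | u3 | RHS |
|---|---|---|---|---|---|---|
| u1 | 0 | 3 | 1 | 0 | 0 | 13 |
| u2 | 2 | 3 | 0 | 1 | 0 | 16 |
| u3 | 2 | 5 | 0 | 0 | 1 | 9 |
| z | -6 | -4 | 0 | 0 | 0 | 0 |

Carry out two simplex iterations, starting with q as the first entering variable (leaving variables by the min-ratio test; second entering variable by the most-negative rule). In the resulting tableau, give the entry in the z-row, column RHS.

Ratio test on column q — row 1: 13/3 = 13/3; row 2: 16/3 = 16/3; row 3: 9/5 = 9/5. Minimum is 9/5 at row 3 (u3 leaves); pivot element 5.
Divide row 3 by 5; eliminate column q from the other rows.
Second iteration: most negative z-row entry is -22/5 in column p, so p enters.
Ratio test on column p — row 1: entry -6/5 ≤ 0; row 2: (53/5)/(4/5) = 53/4; row 3: (9/5)/(2/5) = 9/2. Minimum is 9/2 at row 3 (q leaves); pivot element 2/5.
Divide row 3 by 2/5; eliminate column p from the other rows.
After both pivots, the entry at the z-row, column RHS is 27.

27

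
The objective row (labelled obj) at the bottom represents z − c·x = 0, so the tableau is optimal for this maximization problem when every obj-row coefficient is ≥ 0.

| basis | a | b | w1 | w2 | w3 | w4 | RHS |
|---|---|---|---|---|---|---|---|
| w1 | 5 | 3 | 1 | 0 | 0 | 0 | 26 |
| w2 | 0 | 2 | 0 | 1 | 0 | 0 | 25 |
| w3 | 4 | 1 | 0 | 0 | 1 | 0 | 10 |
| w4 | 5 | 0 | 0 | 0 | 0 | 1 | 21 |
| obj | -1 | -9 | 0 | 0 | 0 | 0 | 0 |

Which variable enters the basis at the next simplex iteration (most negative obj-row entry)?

b

Negative obj-row entries: a: -1, b: -9.
The most negative is -9 in column b, so b enters.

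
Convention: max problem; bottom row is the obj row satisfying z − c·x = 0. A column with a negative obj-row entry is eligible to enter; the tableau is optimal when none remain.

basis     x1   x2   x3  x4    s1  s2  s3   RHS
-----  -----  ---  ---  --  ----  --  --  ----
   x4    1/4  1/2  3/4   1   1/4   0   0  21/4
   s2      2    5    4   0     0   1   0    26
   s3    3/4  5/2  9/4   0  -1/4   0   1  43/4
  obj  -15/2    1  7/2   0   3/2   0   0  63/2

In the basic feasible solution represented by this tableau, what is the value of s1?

0

s1 is not in the basis, so in the current basic feasible solution s1 = 0.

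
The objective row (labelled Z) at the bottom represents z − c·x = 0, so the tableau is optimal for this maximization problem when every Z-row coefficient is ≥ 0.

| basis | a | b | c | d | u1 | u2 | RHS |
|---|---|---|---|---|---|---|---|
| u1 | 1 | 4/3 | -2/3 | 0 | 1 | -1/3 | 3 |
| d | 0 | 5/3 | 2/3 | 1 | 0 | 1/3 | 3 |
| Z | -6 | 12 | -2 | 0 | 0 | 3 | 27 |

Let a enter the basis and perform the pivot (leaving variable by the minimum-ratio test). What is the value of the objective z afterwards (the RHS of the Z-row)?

45

Ratio test on column a — row 1: 3/1 = 3; row 2: entry 0 ≤ 0. Minimum is 3 at row 1 (u1 leaves); pivot element 1.
Pivot on row 1; the Z-row RHS becomes 27 − (-6)·3 = 45.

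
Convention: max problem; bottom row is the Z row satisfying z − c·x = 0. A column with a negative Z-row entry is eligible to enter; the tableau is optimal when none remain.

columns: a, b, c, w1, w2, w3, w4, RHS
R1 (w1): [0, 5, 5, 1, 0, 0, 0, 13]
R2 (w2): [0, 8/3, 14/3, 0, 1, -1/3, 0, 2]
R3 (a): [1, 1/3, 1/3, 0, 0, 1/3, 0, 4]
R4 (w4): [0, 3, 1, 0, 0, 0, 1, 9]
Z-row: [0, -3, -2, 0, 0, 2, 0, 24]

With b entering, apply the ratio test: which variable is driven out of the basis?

w2

Column b entries and ratios — w1: 13/5 = 13/5; w2: 2/(8/3) = 3/4; a: 4/(1/3) = 12; w4: 9/3 = 3.
Smallest ratio is 3/4 in the row of w2, so w2 leaves.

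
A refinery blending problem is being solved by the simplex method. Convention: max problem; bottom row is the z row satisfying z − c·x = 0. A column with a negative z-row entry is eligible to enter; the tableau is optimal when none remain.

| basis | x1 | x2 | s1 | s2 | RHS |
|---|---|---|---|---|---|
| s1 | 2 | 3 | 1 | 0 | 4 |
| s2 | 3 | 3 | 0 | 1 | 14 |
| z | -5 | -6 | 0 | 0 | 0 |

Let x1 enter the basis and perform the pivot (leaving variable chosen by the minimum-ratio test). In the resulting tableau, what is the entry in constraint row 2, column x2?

Ratio test on column x1 — row 1: 4/2 = 2; row 2: 14/3 = 14/3. Minimum is 2 at row 1 (s1 leaves); pivot element 2.
Divide row 1 by 2; eliminate column x1 from the other rows.
Row 2 update in column x2: 3 − 3·(3/2) = -3/2.

-3/2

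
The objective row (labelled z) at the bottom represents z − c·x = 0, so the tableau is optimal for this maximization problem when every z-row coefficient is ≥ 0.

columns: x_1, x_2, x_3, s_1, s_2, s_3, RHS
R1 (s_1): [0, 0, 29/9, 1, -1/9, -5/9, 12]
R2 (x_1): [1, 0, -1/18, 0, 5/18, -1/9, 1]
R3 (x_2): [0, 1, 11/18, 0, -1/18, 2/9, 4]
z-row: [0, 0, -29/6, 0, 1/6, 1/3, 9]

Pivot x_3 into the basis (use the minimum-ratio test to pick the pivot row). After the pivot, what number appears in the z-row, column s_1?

Ratio test on column x_3 — row 1: 12/(29/9) = 108/29; row 2: entry -1/18 ≤ 0; row 3: 4/(11/18) = 72/11. Minimum is 108/29 at row 1 (s_1 leaves); pivot element 29/9.
Divide row 1 by 29/9; eliminate column x_3 from the other rows.
z-row update in column s_1: 0 − (-29/6)·(9/29) = 3/2.

3/2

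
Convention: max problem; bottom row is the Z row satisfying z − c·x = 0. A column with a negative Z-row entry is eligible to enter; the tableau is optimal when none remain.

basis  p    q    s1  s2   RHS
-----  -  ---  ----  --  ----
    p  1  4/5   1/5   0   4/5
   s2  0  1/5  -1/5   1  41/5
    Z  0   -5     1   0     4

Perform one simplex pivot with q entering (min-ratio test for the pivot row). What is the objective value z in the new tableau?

9

Ratio test on column q — row 1: (4/5)/(4/5) = 1; row 2: (41/5)/(1/5) = 41. Minimum is 1 at row 1 (p leaves); pivot element 4/5.
Pivot on row 1; the Z-row RHS becomes 4 − (-5)·1 = 9.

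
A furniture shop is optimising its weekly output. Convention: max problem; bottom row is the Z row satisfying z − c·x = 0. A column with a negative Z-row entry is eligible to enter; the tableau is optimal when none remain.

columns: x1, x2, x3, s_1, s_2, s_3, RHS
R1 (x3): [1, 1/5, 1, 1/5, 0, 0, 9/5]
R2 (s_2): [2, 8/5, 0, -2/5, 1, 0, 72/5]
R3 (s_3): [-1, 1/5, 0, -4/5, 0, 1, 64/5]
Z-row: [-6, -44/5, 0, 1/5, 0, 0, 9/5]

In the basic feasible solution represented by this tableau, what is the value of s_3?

s_3 is basic (row 3); its value is the RHS of that row, 64/5.

64/5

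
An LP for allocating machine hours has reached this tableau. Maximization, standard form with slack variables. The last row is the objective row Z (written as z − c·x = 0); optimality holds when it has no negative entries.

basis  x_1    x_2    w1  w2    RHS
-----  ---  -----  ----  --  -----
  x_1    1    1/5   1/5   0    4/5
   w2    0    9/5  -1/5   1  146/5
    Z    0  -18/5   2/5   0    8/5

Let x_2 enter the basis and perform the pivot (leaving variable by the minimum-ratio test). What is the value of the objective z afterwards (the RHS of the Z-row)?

Ratio test on column x_2 — row 1: (4/5)/(1/5) = 4; row 2: (146/5)/(9/5) = 146/9. Minimum is 4 at row 1 (x_1 leaves); pivot element 1/5.
Pivot on row 1; the Z-row RHS becomes 8/5 − (-18/5)·4 = 16.

16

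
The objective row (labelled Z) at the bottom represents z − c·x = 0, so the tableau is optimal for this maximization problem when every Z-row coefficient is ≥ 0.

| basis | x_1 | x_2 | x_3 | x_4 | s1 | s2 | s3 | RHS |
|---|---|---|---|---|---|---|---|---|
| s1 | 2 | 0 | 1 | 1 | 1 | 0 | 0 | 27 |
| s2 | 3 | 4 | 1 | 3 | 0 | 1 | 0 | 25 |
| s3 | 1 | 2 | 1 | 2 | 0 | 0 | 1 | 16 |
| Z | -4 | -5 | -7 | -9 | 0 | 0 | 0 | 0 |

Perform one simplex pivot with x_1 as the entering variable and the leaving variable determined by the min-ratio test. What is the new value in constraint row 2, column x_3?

Ratio test on column x_1 — row 1: 27/2 = 27/2; row 2: 25/3 = 25/3; row 3: 16/1 = 16. Minimum is 25/3 at row 2 (s2 leaves); pivot element 3.
Divide row 2 by 3; eliminate column x_1 from the other rows.
In the new row 2, the x_3 entry is the old entry divided by the pivot: 1/3 = 1/3.

1/3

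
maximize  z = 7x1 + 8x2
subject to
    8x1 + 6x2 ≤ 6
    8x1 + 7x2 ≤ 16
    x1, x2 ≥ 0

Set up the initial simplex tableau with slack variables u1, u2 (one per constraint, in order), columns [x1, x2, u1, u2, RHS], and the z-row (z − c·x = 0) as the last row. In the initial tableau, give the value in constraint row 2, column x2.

Constraint 2 has coefficient 7 on x2.

7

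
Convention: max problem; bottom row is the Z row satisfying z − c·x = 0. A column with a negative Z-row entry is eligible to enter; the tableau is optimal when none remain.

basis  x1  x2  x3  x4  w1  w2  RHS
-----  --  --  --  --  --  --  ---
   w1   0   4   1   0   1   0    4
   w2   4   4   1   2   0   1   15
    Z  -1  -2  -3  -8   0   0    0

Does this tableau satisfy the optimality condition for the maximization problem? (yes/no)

no

The Z-row has a negative entry -8 in column x4, so it is not optimal.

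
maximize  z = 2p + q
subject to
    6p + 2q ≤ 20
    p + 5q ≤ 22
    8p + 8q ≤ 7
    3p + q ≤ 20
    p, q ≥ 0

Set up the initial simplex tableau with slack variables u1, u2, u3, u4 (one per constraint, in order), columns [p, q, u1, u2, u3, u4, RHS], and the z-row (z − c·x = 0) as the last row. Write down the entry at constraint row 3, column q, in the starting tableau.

Constraint 3 has coefficient 8 on q.

8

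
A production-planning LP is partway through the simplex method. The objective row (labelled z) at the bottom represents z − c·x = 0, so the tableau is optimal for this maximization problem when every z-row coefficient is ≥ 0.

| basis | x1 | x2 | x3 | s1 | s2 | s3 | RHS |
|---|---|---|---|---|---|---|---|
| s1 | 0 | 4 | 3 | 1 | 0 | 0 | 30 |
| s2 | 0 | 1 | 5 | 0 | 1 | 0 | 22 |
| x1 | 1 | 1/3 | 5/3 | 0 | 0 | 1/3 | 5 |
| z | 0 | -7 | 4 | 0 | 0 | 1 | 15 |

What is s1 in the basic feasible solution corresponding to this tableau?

s1 is basic (row 1); its value is the RHS of that row, 30.

30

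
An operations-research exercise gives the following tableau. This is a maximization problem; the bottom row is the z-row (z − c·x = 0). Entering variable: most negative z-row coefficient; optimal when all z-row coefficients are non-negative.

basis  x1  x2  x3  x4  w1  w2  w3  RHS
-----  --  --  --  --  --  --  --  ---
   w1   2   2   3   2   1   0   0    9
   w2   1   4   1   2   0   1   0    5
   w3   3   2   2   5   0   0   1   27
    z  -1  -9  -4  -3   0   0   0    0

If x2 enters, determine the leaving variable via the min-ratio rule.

w2

Column x2 entries and ratios — w1: 9/2 = 9/2; w2: 5/4 = 5/4; w3: 27/2 = 27/2.
Smallest ratio is 5/4 in the row of w2, so w2 leaves.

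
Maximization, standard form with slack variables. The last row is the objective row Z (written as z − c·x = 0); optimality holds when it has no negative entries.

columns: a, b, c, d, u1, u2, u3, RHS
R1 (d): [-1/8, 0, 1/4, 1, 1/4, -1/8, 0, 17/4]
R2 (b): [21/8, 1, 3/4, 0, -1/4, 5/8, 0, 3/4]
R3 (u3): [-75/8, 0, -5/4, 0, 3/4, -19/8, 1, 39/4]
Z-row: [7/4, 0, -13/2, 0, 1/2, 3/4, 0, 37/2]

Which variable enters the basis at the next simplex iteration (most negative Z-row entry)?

c

Negative Z-row entries: c: -13/2.
The most negative is -13/2 in column c, so c enters.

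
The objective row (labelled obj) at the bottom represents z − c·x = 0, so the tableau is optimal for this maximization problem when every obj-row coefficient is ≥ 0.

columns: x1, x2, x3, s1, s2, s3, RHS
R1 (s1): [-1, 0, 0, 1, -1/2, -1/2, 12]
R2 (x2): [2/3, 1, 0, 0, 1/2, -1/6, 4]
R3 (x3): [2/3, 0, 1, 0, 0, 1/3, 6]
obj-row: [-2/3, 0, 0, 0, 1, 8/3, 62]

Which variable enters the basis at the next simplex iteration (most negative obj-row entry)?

x1

Negative obj-row entries: x1: -2/3.
The most negative is -2/3 in column x1, so x1 enters.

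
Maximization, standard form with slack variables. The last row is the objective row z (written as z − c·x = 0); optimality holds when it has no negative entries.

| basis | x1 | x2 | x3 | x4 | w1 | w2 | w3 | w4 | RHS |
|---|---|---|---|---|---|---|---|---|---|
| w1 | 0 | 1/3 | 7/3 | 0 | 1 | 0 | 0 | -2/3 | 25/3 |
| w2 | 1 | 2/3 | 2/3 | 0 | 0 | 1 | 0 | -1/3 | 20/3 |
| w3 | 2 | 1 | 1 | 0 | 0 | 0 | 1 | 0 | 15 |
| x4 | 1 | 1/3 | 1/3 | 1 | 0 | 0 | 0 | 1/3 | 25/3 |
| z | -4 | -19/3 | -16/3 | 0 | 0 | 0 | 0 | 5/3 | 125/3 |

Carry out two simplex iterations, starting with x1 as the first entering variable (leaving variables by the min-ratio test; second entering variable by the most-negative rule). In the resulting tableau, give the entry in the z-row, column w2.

19/2

Ratio test on column x1 — row 1: entry 0 ≤ 0; row 2: (20/3)/1 = 20/3; row 3: 15/2 = 15/2; row 4: (25/3)/1 = 25/3. Minimum is 20/3 at row 2 (w2 leaves); pivot element 1.
Divide row 2 by 1; eliminate column x1 from the other rows.
Second iteration: most negative z-row entry is -11/3 in column x2, so x2 enters.
Ratio test on column x2 — row 1: (25/3)/(1/3) = 25; row 2: (20/3)/(2/3) = 10; row 3: entry -1/3 ≤ 0; row 4: entry -1/3 ≤ 0. Minimum is 10 at row 2 (x1 leaves); pivot element 2/3.
Divide row 2 by 2/3; eliminate column x2 from the other rows.
After both pivots, the entry at the z-row, column w2 is 19/2.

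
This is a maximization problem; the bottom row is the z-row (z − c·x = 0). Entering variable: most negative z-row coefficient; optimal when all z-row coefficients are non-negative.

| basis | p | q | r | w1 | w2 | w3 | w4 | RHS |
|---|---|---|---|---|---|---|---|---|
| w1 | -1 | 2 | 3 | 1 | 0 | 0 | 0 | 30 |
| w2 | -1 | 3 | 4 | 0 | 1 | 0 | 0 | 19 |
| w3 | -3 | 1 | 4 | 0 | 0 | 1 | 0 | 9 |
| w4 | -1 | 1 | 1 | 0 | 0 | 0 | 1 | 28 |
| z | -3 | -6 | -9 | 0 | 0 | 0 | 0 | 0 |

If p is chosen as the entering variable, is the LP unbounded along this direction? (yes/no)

Every constraint-row entry in column p is ≤ 0, so increasing p is unbounded.

yes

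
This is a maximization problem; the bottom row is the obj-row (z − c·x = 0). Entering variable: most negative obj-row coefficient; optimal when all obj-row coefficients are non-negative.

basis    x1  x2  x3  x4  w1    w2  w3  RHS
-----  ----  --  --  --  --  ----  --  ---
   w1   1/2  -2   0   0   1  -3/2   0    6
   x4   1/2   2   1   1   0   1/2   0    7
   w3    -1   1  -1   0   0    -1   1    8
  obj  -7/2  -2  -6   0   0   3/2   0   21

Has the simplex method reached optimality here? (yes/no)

no

The obj-row has a negative entry -6 in column x3, so it is not optimal.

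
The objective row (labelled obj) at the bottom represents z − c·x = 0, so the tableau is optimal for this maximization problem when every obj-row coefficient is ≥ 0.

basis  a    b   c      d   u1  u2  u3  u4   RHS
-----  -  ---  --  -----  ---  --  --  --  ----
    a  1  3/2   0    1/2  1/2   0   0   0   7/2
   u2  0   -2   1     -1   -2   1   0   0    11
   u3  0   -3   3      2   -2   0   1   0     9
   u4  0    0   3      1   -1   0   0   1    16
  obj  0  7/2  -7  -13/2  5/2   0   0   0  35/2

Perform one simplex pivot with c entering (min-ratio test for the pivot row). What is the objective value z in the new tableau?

Ratio test on column c — row 1: entry 0 ≤ 0; row 2: 11/1 = 11; row 3: 9/3 = 3; row 4: 16/3 = 16/3. Minimum is 3 at row 3 (u3 leaves); pivot element 3.
Pivot on row 3; the obj-row RHS becomes 35/2 − (-7)·3 = 77/2.

77/2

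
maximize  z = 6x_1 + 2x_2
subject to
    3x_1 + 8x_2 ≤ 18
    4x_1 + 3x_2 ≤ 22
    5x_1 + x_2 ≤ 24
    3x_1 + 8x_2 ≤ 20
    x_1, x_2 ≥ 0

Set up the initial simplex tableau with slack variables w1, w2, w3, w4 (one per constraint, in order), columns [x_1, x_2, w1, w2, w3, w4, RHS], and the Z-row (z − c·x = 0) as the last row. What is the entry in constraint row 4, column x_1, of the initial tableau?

Constraint 4 has coefficient 3 on x_1.

3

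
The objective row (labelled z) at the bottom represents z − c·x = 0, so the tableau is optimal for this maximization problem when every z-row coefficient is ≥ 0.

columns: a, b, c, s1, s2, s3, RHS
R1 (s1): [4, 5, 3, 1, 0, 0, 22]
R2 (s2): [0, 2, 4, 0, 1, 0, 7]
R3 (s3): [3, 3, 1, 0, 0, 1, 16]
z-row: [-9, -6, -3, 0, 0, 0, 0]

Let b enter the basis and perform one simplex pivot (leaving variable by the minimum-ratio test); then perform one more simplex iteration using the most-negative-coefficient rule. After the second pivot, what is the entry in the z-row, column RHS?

249/8

Ratio test on column b — row 1: 22/5 = 22/5; row 2: 7/2 = 7/2; row 3: 16/3 = 16/3. Minimum is 7/2 at row 2 (s2 leaves); pivot element 2.
Divide row 2 by 2; eliminate column b from the other rows.
Second iteration: most negative z-row entry is -9 in column a, so a enters.
Ratio test on column a — row 1: (9/2)/4 = 9/8; row 2: entry 0 ≤ 0; row 3: (11/2)/3 = 11/6. Minimum is 9/8 at row 1 (s1 leaves); pivot element 4.
Divide row 1 by 4; eliminate column a from the other rows.
After both pivots, the entry at the z-row, column RHS is 249/8.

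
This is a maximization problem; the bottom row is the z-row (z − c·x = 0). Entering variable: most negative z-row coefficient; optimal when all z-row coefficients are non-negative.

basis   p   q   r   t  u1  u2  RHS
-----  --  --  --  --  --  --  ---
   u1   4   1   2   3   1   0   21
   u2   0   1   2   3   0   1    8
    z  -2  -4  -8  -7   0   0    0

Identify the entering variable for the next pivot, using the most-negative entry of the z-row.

r

Negative z-row entries: p: -2, q: -4, r: -8, t: -7.
The most negative is -8 in column r, so r enters.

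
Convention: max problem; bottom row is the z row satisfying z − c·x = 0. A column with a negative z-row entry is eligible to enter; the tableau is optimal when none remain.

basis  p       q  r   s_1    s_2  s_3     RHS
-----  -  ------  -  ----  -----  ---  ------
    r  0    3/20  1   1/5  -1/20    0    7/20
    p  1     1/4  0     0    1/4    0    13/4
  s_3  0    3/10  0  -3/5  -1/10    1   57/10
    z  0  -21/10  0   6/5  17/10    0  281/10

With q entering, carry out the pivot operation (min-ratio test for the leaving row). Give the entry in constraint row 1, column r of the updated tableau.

Ratio test on column q — row 1: (7/20)/(3/20) = 7/3; row 2: (13/4)/(1/4) = 13; row 3: (57/10)/(3/10) = 19. Minimum is 7/3 at row 1 (r leaves); pivot element 3/20.
Divide row 1 by 3/20; eliminate column q from the other rows.
In the new row 1, the r entry is the old entry divided by the pivot: 1/(3/20) = 20/3.

20/3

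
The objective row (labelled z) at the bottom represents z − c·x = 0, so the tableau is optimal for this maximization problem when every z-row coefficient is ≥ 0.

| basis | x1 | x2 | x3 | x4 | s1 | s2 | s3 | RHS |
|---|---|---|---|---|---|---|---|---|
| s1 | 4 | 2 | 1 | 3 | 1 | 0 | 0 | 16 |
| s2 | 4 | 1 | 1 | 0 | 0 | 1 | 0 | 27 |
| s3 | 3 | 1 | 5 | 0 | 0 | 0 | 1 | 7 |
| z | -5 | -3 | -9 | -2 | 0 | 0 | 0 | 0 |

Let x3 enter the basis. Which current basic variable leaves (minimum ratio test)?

s3

Column x3 entries and ratios — s1: 16/1 = 16; s2: 27/1 = 27; s3: 7/5 = 7/5.
Smallest ratio is 7/5 in the row of s3, so s3 leaves.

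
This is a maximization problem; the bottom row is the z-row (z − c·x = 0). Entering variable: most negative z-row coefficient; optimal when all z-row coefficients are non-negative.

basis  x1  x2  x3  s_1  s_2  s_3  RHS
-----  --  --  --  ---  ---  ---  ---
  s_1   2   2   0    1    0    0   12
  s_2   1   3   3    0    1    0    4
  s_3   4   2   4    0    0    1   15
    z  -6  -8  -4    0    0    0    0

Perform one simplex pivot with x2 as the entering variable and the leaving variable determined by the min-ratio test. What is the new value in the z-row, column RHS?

Ratio test on column x2 — row 1: 12/2 = 6; row 2: 4/3 = 4/3; row 3: 15/2 = 15/2. Minimum is 4/3 at row 2 (s_2 leaves); pivot element 3.
Divide row 2 by 3; eliminate column x2 from the other rows.
z-row update in column RHS: 0 − (-8)·(4/3) = 32/3.

32/3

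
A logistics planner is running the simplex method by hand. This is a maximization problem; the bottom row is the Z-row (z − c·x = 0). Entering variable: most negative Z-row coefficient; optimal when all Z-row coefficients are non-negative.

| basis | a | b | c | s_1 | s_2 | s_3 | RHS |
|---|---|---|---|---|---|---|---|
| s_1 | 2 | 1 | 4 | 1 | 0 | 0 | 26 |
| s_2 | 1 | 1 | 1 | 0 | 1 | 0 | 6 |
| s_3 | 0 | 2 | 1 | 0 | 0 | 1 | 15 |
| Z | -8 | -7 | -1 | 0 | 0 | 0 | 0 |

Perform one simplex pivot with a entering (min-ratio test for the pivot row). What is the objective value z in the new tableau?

48

Ratio test on column a — row 1: 26/2 = 13; row 2: 6/1 = 6; row 3: entry 0 ≤ 0. Minimum is 6 at row 2 (s_2 leaves); pivot element 1.
Pivot on row 2; the Z-row RHS becomes 0 − (-8)·6 = 48.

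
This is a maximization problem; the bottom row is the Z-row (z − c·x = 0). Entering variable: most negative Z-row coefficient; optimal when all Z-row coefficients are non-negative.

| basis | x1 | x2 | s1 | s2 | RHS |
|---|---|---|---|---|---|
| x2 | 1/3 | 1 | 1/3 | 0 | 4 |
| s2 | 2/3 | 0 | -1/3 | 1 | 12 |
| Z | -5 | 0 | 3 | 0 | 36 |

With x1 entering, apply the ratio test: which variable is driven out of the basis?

Column x1 entries and ratios — x2: 4/(1/3) = 12; s2: 12/(2/3) = 18.
Smallest ratio is 12 in the row of x2, so x2 leaves.

x2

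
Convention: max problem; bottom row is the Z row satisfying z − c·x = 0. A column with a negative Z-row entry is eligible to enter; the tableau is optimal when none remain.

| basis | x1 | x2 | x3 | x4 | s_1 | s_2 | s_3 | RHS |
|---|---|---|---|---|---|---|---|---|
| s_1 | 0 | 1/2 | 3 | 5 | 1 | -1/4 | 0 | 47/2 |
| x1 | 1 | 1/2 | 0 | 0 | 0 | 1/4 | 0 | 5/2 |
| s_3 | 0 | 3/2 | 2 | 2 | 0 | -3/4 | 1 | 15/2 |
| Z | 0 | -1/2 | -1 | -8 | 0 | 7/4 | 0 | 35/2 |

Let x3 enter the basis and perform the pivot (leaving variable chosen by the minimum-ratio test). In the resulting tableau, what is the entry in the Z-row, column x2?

1/4

Ratio test on column x3 — row 1: (47/2)/3 = 47/6; row 2: entry 0 ≤ 0; row 3: (15/2)/2 = 15/4. Minimum is 15/4 at row 3 (s_3 leaves); pivot element 2.
Divide row 3 by 2; eliminate column x3 from the other rows.
Z-row update in column x2: -1/2 − (-1)·(3/4) = 1/4.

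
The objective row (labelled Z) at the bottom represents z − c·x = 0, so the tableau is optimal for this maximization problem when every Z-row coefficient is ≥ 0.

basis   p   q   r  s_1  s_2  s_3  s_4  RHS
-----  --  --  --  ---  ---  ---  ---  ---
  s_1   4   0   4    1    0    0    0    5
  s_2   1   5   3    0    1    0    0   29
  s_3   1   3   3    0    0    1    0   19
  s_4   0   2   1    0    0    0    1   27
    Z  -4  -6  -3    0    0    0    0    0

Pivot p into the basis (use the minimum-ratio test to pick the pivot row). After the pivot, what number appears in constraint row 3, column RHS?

Ratio test on column p — row 1: 5/4 = 5/4; row 2: 29/1 = 29; row 3: 19/1 = 19; row 4: entry 0 ≤ 0. Minimum is 5/4 at row 1 (s_1 leaves); pivot element 4.
Divide row 1 by 4; eliminate column p from the other rows.
Row 3 update in column RHS: 19 − 1·(5/4) = 71/4.

71/4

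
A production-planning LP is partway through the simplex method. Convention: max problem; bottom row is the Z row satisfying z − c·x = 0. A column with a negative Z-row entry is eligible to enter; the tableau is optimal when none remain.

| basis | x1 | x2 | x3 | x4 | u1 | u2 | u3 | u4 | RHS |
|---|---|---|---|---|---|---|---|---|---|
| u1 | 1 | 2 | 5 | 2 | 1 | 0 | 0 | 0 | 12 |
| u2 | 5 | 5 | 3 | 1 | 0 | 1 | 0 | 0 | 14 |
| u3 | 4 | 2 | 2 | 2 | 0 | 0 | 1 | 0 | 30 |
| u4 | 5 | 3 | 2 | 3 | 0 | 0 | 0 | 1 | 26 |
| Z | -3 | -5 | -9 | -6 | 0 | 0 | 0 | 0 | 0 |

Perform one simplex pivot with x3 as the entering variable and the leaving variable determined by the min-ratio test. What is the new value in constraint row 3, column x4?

Ratio test on column x3 — row 1: 12/5 = 12/5; row 2: 14/3 = 14/3; row 3: 30/2 = 15; row 4: 26/2 = 13. Minimum is 12/5 at row 1 (u1 leaves); pivot element 5.
Divide row 1 by 5; eliminate column x3 from the other rows.
Row 3 update in column x4: 2 − 2·(2/5) = 6/5.

6/5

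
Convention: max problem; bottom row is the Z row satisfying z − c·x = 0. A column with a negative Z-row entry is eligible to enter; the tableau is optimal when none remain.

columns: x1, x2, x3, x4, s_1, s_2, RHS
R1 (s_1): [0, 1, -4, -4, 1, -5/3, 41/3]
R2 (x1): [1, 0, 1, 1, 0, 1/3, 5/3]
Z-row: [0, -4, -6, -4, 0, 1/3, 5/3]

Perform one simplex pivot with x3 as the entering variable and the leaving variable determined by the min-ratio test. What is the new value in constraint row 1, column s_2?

Ratio test on column x3 — row 1: entry -4 ≤ 0; row 2: (5/3)/1 = 5/3. Minimum is 5/3 at row 2 (x1 leaves); pivot element 1.
Divide row 2 by 1; eliminate column x3 from the other rows.
Row 1 update in column s_2: -5/3 − (-4)·(1/3) = -1/3.

-1/3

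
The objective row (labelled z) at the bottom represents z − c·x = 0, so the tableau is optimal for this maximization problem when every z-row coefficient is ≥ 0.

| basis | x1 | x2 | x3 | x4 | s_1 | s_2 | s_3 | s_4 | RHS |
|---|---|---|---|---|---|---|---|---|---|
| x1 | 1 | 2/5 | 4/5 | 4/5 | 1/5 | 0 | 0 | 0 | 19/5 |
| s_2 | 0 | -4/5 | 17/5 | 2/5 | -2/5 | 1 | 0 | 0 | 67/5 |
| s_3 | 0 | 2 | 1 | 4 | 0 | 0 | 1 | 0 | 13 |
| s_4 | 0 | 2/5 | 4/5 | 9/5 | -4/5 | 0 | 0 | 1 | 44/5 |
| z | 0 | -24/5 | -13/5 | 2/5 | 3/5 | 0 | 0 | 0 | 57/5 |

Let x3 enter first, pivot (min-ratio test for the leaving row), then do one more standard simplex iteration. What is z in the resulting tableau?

Ratio test on column x3 — row 1: (19/5)/(4/5) = 19/4; row 2: (67/5)/(17/5) = 67/17; row 3: 13/1 = 13; row 4: (44/5)/(4/5) = 11. Minimum is 67/17 at row 2 (s_2 leaves); pivot element 17/5.
Pivot on row 2; the z-row RHS becomes 57/5 − (-13/5)·(67/17) = 368/17.
Next entering variable (most negative z-row entry -92/17): x2.
Ratio test on column x2 — row 1: (11/17)/(10/17) = 11/10; row 2: entry -4/17 ≤ 0; row 3: (154/17)/(38/17) = 77/19; row 4: (96/17)/(10/17) = 48/5. Minimum is 11/10 at row 1 (x1 leaves); pivot element 10/17.
After the second pivot the z-row RHS is 368/17 − (-92/17)·(11/10) = 138/5.

138/5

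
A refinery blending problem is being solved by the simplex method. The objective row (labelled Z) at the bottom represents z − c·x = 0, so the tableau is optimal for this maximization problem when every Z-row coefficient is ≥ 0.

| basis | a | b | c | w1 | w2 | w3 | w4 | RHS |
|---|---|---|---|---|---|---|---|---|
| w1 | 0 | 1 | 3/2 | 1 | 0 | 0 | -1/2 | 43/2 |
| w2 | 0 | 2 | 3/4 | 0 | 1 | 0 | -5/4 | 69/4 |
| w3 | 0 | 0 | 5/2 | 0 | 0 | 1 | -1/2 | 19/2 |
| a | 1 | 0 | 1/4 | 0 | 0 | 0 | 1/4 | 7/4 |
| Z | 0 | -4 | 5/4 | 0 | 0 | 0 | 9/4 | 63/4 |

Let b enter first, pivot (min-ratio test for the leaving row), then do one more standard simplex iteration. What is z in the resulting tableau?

52

Ratio test on column b — row 1: (43/2)/1 = 43/2; row 2: (69/4)/2 = 69/8; row 3: entry 0 ≤ 0; row 4: entry 0 ≤ 0. Minimum is 69/8 at row 2 (w2 leaves); pivot element 2.
Pivot on row 2; the Z-row RHS becomes 63/4 − (-4)·(69/8) = 201/4.
Next entering variable (most negative Z-row entry -1/4): w4.
Ratio test on column w4 — row 1: (103/8)/(1/8) = 103; row 2: entry -5/8 ≤ 0; row 3: entry -1/2 ≤ 0; row 4: (7/4)/(1/4) = 7. Minimum is 7 at row 4 (a leaves); pivot element 1/4.
After the second pivot the Z-row RHS is 201/4 − (-1/4)·7 = 52.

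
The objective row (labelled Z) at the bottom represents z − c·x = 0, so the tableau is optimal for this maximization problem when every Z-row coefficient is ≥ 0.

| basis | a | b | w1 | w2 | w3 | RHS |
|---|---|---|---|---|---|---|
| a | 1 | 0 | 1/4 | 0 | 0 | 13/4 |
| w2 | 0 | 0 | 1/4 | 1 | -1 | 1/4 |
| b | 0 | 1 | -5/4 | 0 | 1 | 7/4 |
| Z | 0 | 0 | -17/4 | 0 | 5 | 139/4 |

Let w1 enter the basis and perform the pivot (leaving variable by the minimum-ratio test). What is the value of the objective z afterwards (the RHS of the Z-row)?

Ratio test on column w1 — row 1: (13/4)/(1/4) = 13; row 2: (1/4)/(1/4) = 1; row 3: entry -5/4 ≤ 0. Minimum is 1 at row 2 (w2 leaves); pivot element 1/4.
Pivot on row 2; the Z-row RHS becomes 139/4 − (-17/4)·1 = 39.

39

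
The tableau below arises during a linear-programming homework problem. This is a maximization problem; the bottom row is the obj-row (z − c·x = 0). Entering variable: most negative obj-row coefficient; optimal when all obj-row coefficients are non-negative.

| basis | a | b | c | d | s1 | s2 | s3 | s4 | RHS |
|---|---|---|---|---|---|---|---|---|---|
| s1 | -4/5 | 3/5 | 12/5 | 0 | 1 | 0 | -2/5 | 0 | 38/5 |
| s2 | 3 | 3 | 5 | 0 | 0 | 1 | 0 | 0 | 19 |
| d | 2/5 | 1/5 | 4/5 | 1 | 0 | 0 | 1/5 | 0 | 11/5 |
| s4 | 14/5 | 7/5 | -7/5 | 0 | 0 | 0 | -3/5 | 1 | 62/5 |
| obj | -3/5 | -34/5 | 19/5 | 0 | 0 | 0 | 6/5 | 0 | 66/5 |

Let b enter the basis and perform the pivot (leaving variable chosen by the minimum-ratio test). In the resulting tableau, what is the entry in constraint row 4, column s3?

-3/5

Ratio test on column b — row 1: (38/5)/(3/5) = 38/3; row 2: 19/3 = 19/3; row 3: (11/5)/(1/5) = 11; row 4: (62/5)/(7/5) = 62/7. Minimum is 19/3 at row 2 (s2 leaves); pivot element 3.
Divide row 2 by 3; eliminate column b from the other rows.
Row 4 update in column s3: -3/5 − (7/5)·0 = -3/5.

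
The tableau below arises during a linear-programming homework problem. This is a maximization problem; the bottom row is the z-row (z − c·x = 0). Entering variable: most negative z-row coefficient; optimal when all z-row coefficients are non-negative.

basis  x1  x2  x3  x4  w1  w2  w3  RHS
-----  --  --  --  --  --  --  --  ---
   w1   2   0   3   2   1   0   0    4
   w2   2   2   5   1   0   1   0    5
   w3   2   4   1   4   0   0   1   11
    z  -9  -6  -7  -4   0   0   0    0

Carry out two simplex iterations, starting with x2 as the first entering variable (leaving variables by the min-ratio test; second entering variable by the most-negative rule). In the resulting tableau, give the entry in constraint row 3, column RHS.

5

Ratio test on column x2 — row 1: entry 0 ≤ 0; row 2: 5/2 = 5/2; row 3: 11/4 = 11/4. Minimum is 5/2 at row 2 (w2 leaves); pivot element 2.
Divide row 2 by 2; eliminate column x2 from the other rows.
Second iteration: most negative z-row entry is -3 in column x1, so x1 enters.
Ratio test on column x1 — row 1: 4/2 = 2; row 2: (5/2)/1 = 5/2; row 3: entry -2 ≤ 0. Minimum is 2 at row 1 (w1 leaves); pivot element 2.
Divide row 1 by 2; eliminate column x1 from the other rows.
After both pivots, the entry at constraint row 3, column RHS is 5.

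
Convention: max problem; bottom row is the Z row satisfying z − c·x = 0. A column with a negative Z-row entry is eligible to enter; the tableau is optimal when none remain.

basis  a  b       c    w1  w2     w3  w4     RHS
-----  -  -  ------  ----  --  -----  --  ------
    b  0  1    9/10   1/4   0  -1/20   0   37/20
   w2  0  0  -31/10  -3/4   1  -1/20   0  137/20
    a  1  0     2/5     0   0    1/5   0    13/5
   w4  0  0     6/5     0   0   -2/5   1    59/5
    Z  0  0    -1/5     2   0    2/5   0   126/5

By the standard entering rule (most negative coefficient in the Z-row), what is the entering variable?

Negative Z-row entries: c: -1/5.
The most negative is -1/5 in column c, so c enters.

c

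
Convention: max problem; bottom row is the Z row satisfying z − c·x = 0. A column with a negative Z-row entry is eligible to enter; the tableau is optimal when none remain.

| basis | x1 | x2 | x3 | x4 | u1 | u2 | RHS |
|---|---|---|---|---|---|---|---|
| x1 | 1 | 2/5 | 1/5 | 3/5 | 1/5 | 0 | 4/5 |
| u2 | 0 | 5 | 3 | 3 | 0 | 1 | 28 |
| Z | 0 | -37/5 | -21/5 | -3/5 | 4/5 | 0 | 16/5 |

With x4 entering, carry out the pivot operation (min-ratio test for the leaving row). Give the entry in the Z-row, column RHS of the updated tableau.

4

Ratio test on column x4 — row 1: (4/5)/(3/5) = 4/3; row 2: 28/3 = 28/3. Minimum is 4/3 at row 1 (x1 leaves); pivot element 3/5.
Divide row 1 by 3/5; eliminate column x4 from the other rows.
Z-row update in column RHS: 16/5 − (-3/5)·(4/3) = 4.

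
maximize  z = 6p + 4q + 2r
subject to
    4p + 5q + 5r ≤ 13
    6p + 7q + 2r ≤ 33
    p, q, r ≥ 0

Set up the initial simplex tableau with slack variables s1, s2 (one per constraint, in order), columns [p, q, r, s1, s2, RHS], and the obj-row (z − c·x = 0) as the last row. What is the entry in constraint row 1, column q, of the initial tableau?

5

Constraint 1 has coefficient 5 on q.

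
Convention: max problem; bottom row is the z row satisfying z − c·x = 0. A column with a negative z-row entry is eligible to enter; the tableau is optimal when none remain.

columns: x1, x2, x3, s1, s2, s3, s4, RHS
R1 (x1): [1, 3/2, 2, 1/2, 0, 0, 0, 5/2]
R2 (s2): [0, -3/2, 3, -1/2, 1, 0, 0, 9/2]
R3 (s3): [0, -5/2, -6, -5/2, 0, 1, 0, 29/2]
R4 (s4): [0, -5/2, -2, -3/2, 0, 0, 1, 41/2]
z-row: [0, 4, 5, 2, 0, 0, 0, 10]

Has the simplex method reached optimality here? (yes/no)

Every z-row coefficient is ≥ 0, so the tableau is optimal.

yes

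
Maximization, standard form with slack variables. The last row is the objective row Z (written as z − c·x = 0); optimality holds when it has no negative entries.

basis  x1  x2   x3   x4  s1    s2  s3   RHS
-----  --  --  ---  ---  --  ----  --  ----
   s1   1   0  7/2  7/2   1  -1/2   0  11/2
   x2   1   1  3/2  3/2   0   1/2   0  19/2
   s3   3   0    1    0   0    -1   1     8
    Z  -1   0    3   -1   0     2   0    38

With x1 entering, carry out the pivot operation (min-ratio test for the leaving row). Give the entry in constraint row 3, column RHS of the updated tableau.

8/3

Ratio test on column x1 — row 1: (11/2)/1 = 11/2; row 2: (19/2)/1 = 19/2; row 3: 8/3 = 8/3. Minimum is 8/3 at row 3 (s3 leaves); pivot element 3.
Divide row 3 by 3; eliminate column x1 from the other rows.
In the new row 3, the RHS entry is the old entry divided by the pivot: 8/3 = 8/3.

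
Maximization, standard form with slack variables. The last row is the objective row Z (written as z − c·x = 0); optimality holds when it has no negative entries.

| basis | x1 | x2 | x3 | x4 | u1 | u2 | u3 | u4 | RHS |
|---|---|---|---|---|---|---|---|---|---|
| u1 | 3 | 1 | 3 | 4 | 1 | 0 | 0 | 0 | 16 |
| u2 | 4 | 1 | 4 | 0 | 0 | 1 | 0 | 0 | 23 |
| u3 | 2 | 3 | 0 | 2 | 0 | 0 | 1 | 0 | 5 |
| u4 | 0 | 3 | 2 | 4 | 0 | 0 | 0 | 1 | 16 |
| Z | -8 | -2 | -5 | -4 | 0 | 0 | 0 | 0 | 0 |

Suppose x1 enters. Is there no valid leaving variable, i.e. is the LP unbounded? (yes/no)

no

Column x1 has positive entries in row(s) 1, 2, 3, so the ratio test bounds it — not unbounded.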